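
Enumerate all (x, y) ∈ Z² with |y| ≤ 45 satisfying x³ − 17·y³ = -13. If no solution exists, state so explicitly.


The equation is x³ - 17y³ = -13. For fixed y, x³ = 17·y³ − 13, so a solution requires the RHS to be a perfect cube.
Strategy: iterate y from -45 to 45, compute RHS = 17·y³ − 13, and check whether it is a (positive or negative) perfect cube.
Check small values of y:
  y = 0: RHS = -13 is not a perfect cube.
  y = 1: RHS = 4 is not a perfect cube.
  y = -1: RHS = -30 is not a perfect cube.
  y = 2: RHS = 123 is not a perfect cube.
  y = -2: RHS = -149 is not a perfect cube.
  y = 3: RHS = 446 is not a perfect cube.
  y = -3: RHS = -472 is not a perfect cube.
Continuing the search up to |y| = 45 finds no solutions either.
No (x, y) in the scanned range satisfies the equation.

No integer solutions with |y| ≤ 45.


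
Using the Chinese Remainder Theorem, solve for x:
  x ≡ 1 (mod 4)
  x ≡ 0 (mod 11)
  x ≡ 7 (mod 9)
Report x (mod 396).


Moduli 4, 11, 9 are pairwise coprime; by CRT there is a unique solution modulo M = 4 · 11 · 9 = 396.
Solve pairwise, accumulating the modulus:
  Start with x ≡ 1 (mod 4).
  Combine with x ≡ 0 (mod 11): since gcd(4, 11) = 1, we get a unique residue mod 44.
    Write x = 1 + 4·t and substitute into x ≡ 0 (mod 11): 4·t ≡ 0 − 1 = -1 (mod 11).
    Reduce coefficients mod 11: 4·t ≡ 10 (mod 11).
    The inverse of 4 mod 11 is 3 (since 4·3 = 12 = 1·11 + 1), so t ≡ 3·10 = 30 ≡ 8 (mod 11).
    Then x = 1 + 4·8 = 33, valid modulo lcm(4, 11) = 44: x ≡ 33 (mod 44).
  Combine with x ≡ 7 (mod 9): since gcd(44, 9) = 1, we get a unique residue mod 396.
    Write x = 33 + 44·t and substitute into x ≡ 7 (mod 9): 44·t ≡ 7 − 33 = -26 (mod 9).
    Reduce coefficients mod 9: 8·t ≡ 1 (mod 9).
    The inverse of 8 mod 9 is 8 (since 8·8 = 64 = 7·9 + 1), so t ≡ 8·1 = 8 ≡ 8 (mod 9).
    Then x = 33 + 44·8 = 385, valid modulo lcm(44, 9) = 396: x ≡ 385 (mod 396).
Verify: 385 mod 4 = 1 ✓, 385 mod 11 = 0 ✓, 385 mod 9 = 7 ✓.

x ≡ 385 (mod 396).


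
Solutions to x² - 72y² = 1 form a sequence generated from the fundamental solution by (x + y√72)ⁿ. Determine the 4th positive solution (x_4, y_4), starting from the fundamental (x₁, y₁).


Step 1: Find the fundamental solution (x₁, y₁) of x² - 72y² = 1.
  Expand √72 as a continued fraction. a₀ = ⌊√72⌋ = 8; iterate m_{k+1} = d_k·a_k − m_k, d_{k+1} = (72 − m_{k+1}²)/d_k, a_{k+1} = ⌊(a₀ + m_{k+1})/d_{k+1}⌋ (starting m₀ = 0, d₀ = 1), with convergents p_k = a_k·p_{k-1} + p_{k-2}, q_k = a_k·q_{k-1} + q_{k-2} (p₋₁ = 1, q₋₁ = 0):
  k = 0: a₀ = 8; p₀/q₀ = 8/1; p₀² − 72·q₀² = 64 − 72 = -8.
  k = 1: m = 8, d = 8, a = ⌊(8 + 8)/8⌋ = 2; p/q = (2·8 + 1)/(2·1 + 0) = 17/2; p² − 72·q² = 289 − 288 = 1.
  The first convergent with p² − 72·q² = 1 gives the fundamental solution (x₁, y₁) = (17, 2).
Step 2: Apply the recurrence (x_{n+1}, y_{n+1}) = (x₁x_n + 72y₁y_n, x₁y_n + y₁x_n) repeatedly.
  From (x_1, y_1) = (17, 2): x_2 = 17·17 + 72·2·2 = 577; y_2 = 17·2 + 2·17 = 68.
  From (x_2, y_2) = (577, 68): x_3 = 17·577 + 72·2·68 = 19601; y_3 = 17·68 + 2·577 = 2310.
  From (x_3, y_3) = (19601, 2310): x_4 = 17·19601 + 72·2·2310 = 665857; y_4 = 17·2310 + 2·19601 = 78472.
Step 3: Verify x_4² - 72·y_4² = 443365544449 - 443365544448 = 1 (should be 1). ✓

(x_1, y_1) = (17, 2); (x_4, y_4) = (665857, 78472).


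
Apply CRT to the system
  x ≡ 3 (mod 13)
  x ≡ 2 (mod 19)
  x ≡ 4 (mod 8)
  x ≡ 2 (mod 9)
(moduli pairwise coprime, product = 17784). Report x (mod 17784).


Product of moduli M = 13 · 19 · 8 · 9 = 17784.
Merge one congruence at a time:
  Start: x ≡ 3 (mod 13).
  Combine with x ≡ 2 (mod 19); new modulus lcm = 247.
    Write x = 3 + 13·t and substitute into x ≡ 2 (mod 19): 13·t ≡ 2 − 3 = -1 (mod 19).
    Reduce coefficients mod 19: 13·t ≡ 18 (mod 19).
    The inverse of 13 mod 19 is 3 (since 13·3 = 39 = 2·19 + 1), so t ≡ 3·18 = 54 ≡ 16 (mod 19).
    Then x = 3 + 13·16 = 211, valid modulo lcm(13, 19) = 247: x ≡ 211 (mod 247).
  Combine with x ≡ 4 (mod 8); new modulus lcm = 1976.
    Write x = 211 + 247·t and substitute into x ≡ 4 (mod 8): 247·t ≡ 4 − 211 = -207 (mod 8).
    Reduce coefficients mod 8: 7·t ≡ 1 (mod 8).
    The inverse of 7 mod 8 is 7 (since 7·7 = 49 = 6·8 + 1), so t ≡ 7·1 = 7 ≡ 7 (mod 8).
    Then x = 211 + 247·7 = 1940, valid modulo lcm(247, 8) = 1976: x ≡ 1940 (mod 1976).
  Combine with x ≡ 2 (mod 9); new modulus lcm = 17784.
    Write x = 1940 + 1976·t and substitute into x ≡ 2 (mod 9): 1976·t ≡ 2 − 1940 = -1938 (mod 9).
    Reduce coefficients mod 9: 5·t ≡ 6 (mod 9).
    The inverse of 5 mod 9 is 2 (since 5·2 = 10 = 1·9 + 1), so t ≡ 2·6 = 12 ≡ 3 (mod 9).
    Then x = 1940 + 1976·3 = 7868, valid modulo lcm(1976, 9) = 17784: x ≡ 7868 (mod 17784).
Verify against each original: 7868 mod 13 = 3, 7868 mod 19 = 2, 7868 mod 8 = 4, 7868 mod 9 = 2.

x ≡ 7868 (mod 17784).


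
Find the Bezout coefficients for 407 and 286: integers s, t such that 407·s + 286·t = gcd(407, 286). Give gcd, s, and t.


Euclidean algorithm on (407, 286) — divide until remainder is 0:
  407 = 1 · 286 + 121
  286 = 2 · 121 + 44
  121 = 2 · 44 + 33
  44 = 1 · 33 + 11
  33 = 3 · 11 + 0
gcd(407, 286) = 11.
Track Bezout coefficients alongside the remainders: start with r₀ = 407 = a·1 + b·0 (s = 1, t = 0) and r₁ = 286 = a·0 + b·1 (s = 0, t = 1); each new remainder r_{k+1} = r_{k-1} − q_k·r_k inherits s_{k+1} = s_{k-1} − q_k·s_k, t_{k+1} = t_{k-1} − q_k·t_k, so r_k = a·s_k + b·t_k at every step:
  q = 1: r = 121, s = 1 − 1·0 = 1, t = 0 − 1·1 = -1  (check: 407·1 + 286·(-1) = 121)
  q = 2: r = 44, s = 0 − 2·1 = -2, t = 1 − 2·(-1) = 3  (check: 407·(-2) + 286·3 = 44)
  q = 2: r = 33, s = 1 − 2·(-2) = 5, t = -1 − 2·3 = -7  (check: 407·5 + 286·(-7) = 33)
  q = 1: r = 11, s = -2 − 1·5 = -7, t = 3 − 1·(-7) = 10  (check: 407·(-7) + 286·10 = 11)
The row with r = 11 (the gcd) gives the Bezout coefficients s = -7, t = 10.
Result: 407 · (-7) + 286 · (10) = 11.

gcd(407, 286) = 11; s = -7, t = 10 (check: 407·(-7) + 286·10 = 11).


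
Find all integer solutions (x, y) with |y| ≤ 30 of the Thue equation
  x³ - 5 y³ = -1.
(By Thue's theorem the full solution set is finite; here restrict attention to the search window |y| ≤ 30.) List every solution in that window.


The equation is x³ - 5y³ = -1. For fixed y, x³ = 5·y³ − 1, so a solution requires the RHS to be a perfect cube.
Strategy: iterate y from -30 to 30, compute RHS = 5·y³ − 1, and check whether it is a (positive or negative) perfect cube.
Check small values of y:
  y = 0: RHS = -1 = (-1)³ ⇒ x = -1 works.
  y = 1: RHS = 4 is not a perfect cube.
  y = -1: RHS = -6 is not a perfect cube.
  y = 2: RHS = 39 is not a perfect cube.
  y = -2: RHS = -41 is not a perfect cube.
  y = 3: RHS = 134 is not a perfect cube.
  y = -3: RHS = -136 is not a perfect cube.
Continuing the search up to |y| = 30 finds no further solutions beyond those listed.
Collected solutions: (-1, 0).

Solutions (with |y| ≤ 30): (-1, 0).


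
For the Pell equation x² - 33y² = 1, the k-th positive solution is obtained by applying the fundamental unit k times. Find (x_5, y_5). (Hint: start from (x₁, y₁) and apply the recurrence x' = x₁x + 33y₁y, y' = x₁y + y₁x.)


Step 1: Find the fundamental solution (x₁, y₁) of x² - 33y² = 1.
  Expand √33 as a continued fraction. a₀ = ⌊√33⌋ = 5; iterate m_{k+1} = d_k·a_k − m_k, d_{k+1} = (33 − m_{k+1}²)/d_k, a_{k+1} = ⌊(a₀ + m_{k+1})/d_{k+1}⌋ (starting m₀ = 0, d₀ = 1), with convergents p_k = a_k·p_{k-1} + p_{k-2}, q_k = a_k·q_{k-1} + q_{k-2} (p₋₁ = 1, q₋₁ = 0):
  k = 0: a₀ = 5; p₀/q₀ = 5/1; p₀² − 33·q₀² = 25 − 33 = -8.
  k = 1: m = 5, d = 8, a = ⌊(5 + 5)/8⌋ = 1; p/q = (1·5 + 1)/(1·1 + 0) = 6/1; p² − 33·q² = 36 − 33 = 3.
  k = 2: m = 3, d = 3, a = ⌊(5 + 3)/3⌋ = 2; p/q = (2·6 + 5)/(2·1 + 1) = 17/3; p² − 33·q² = 289 − 297 = -8.
  k = 3: m = 3, d = 8, a = ⌊(5 + 3)/8⌋ = 1; p/q = (1·17 + 6)/(1·3 + 1) = 23/4; p² − 33·q² = 529 − 528 = 1.
  The first convergent with p² − 33·q² = 1 gives the fundamental solution (x₁, y₁) = (23, 4).
Step 2: Apply the recurrence (x_{n+1}, y_{n+1}) = (x₁x_n + 33y₁y_n, x₁y_n + y₁x_n) repeatedly.
  From (x_1, y_1) = (23, 4): x_2 = 23·23 + 33·4·4 = 1057; y_2 = 23·4 + 4·23 = 184.
  From (x_2, y_2) = (1057, 184): x_3 = 23·1057 + 33·4·184 = 48599; y_3 = 23·184 + 4·1057 = 8460.
  From (x_3, y_3) = (48599, 8460): x_4 = 23·48599 + 33·4·8460 = 2234497; y_4 = 23·8460 + 4·48599 = 388976.
  From (x_4, y_4) = (2234497, 388976): x_5 = 23·2234497 + 33·4·388976 = 102738263; y_5 = 23·388976 + 4·2234497 = 17884436.
Step 3: Verify x_5² - 33·y_5² = 10555150684257169 - 10555150684257168 = 1 (should be 1). ✓

(x_1, y_1) = (23, 4); (x_5, y_5) = (102738263, 17884436).


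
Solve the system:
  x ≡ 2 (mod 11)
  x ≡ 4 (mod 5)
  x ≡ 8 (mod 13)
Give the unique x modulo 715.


Moduli 11, 5, 13 are pairwise coprime; by CRT there is a unique solution modulo M = 11 · 5 · 13 = 715.
Solve pairwise, accumulating the modulus:
  Start with x ≡ 2 (mod 11).
  Combine with x ≡ 4 (mod 5): since gcd(11, 5) = 1, we get a unique residue mod 55.
    Write x = 2 + 11·t and substitute into x ≡ 4 (mod 5): 11·t ≡ 4 − 2 = 2 (mod 5).
    Reduce coefficients mod 5: 1·t ≡ 2 (mod 5).
    So t ≡ 2 (mod 5).
    Then x = 2 + 11·2 = 24, valid modulo lcm(11, 5) = 55: x ≡ 24 (mod 55).
  Combine with x ≡ 8 (mod 13): since gcd(55, 13) = 1, we get a unique residue mod 715.
    Write x = 24 + 55·t and substitute into x ≡ 8 (mod 13): 55·t ≡ 8 − 24 = -16 (mod 13).
    Reduce coefficients mod 13: 3·t ≡ 10 (mod 13).
    The inverse of 3 mod 13 is 9 (since 3·9 = 27 = 2·13 + 1), so t ≡ 9·10 = 90 ≡ 12 (mod 13).
    Then x = 24 + 55·12 = 684, valid modulo lcm(55, 13) = 715: x ≡ 684 (mod 715).
Verify: 684 mod 11 = 2 ✓, 684 mod 5 = 4 ✓, 684 mod 13 = 8 ✓.

x ≡ 684 (mod 715).


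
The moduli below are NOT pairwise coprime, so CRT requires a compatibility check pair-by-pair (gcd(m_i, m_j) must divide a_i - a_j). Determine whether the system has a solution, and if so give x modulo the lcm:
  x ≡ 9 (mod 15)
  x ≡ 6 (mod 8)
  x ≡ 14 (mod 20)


Moduli 15, 8, 20 are not pairwise coprime, so CRT works modulo lcm(m_i) when all pairwise compatibility conditions hold.
Pairwise compatibility: gcd(m_i, m_j) must divide a_i - a_j for every pair.
Merge one congruence at a time:
  Start: x ≡ 9 (mod 15).
  Combine with x ≡ 6 (mod 8): gcd(15, 8) = 1; 6 - 9 = -3, which IS divisible by 1, so compatible.
    Write x = 9 + 15·t and substitute into x ≡ 6 (mod 8): 15·t ≡ 6 − 9 = -3 (mod 8).
    Reduce coefficients mod 8: 7·t ≡ 5 (mod 8).
    The inverse of 7 mod 8 is 7 (since 7·7 = 49 = 6·8 + 1), so t ≡ 7·5 = 35 ≡ 3 (mod 8).
    Then x = 9 + 15·3 = 54, valid modulo lcm(15, 8) = 120: x ≡ 54 (mod 120).
  Combine with x ≡ 14 (mod 20): gcd(120, 20) = 20; 14 - 54 = -40, which IS divisible by 20, so compatible.
    Write x = 54 + 120·t and substitute into x ≡ 14 (mod 20): 120·t ≡ 14 − 54 = -40 (mod 20).
    Divide the congruence (and modulus) by g = 20: 6·t ≡ -2 (mod 1).
    Modulo 1 every t works; take t = 0.
    Then x = 54 + 120·0 = 54, valid modulo lcm(120, 20) = 120: x ≡ 54 (mod 120).
Verify: 54 mod 15 = 9, 54 mod 8 = 6, 54 mod 20 = 14.

x ≡ 54 (mod 120).


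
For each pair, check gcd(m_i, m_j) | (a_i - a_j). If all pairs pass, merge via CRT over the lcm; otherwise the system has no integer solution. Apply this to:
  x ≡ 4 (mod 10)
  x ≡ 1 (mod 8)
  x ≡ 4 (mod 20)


Moduli 10, 8, 20 are not pairwise coprime, so CRT works modulo lcm(m_i) when all pairwise compatibility conditions hold.
Pairwise compatibility: gcd(m_i, m_j) must divide a_i - a_j for every pair.
Merge one congruence at a time:
  Start: x ≡ 4 (mod 10).
  Combine with x ≡ 1 (mod 8): gcd(10, 8) = 2, and 1 - 4 = -3 is NOT divisible by 2.
    ⇒ system is inconsistent (no integer solution).

No solution (the system is inconsistent).


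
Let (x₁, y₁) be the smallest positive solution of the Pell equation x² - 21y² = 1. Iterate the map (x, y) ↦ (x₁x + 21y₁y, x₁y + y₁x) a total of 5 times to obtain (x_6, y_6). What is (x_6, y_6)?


Step 1: Find the fundamental solution (x₁, y₁) of x² - 21y² = 1.
  Expand √21 as a continued fraction. a₀ = ⌊√21⌋ = 4; iterate m_{k+1} = d_k·a_k − m_k, d_{k+1} = (21 − m_{k+1}²)/d_k, a_{k+1} = ⌊(a₀ + m_{k+1})/d_{k+1}⌋ (starting m₀ = 0, d₀ = 1), with convergents p_k = a_k·p_{k-1} + p_{k-2}, q_k = a_k·q_{k-1} + q_{k-2} (p₋₁ = 1, q₋₁ = 0):
  k = 0: a₀ = 4; p₀/q₀ = 4/1; p₀² − 21·q₀² = 16 − 21 = -5.
  k = 1: m = 4, d = 5, a = ⌊(4 + 4)/5⌋ = 1; p/q = (1·4 + 1)/(1·1 + 0) = 5/1; p² − 21·q² = 25 − 21 = 4.
  k = 2: m = 1, d = 4, a = ⌊(4 + 1)/4⌋ = 1; p/q = (1·5 + 4)/(1·1 + 1) = 9/2; p² − 21·q² = 81 − 84 = -3.
  k = 3: m = 3, d = 3, a = ⌊(4 + 3)/3⌋ = 2; p/q = (2·9 + 5)/(2·2 + 1) = 23/5; p² − 21·q² = 529 − 525 = 4.
  k = 4: m = 3, d = 4, a = ⌊(4 + 3)/4⌋ = 1; p/q = (1·23 + 9)/(1·5 + 2) = 32/7; p² − 21·q² = 1024 − 1029 = -5.
  k = 5: m = 1, d = 5, a = ⌊(4 + 1)/5⌋ = 1; p/q = (1·32 + 23)/(1·7 + 5) = 55/12; p² − 21·q² = 3025 − 3024 = 1.
  The first convergent with p² − 21·q² = 1 gives the fundamental solution (x₁, y₁) = (55, 12).
Step 2: Apply the recurrence (x_{n+1}, y_{n+1}) = (x₁x_n + 21y₁y_n, x₁y_n + y₁x_n) repeatedly.
  From (x_1, y_1) = (55, 12): x_2 = 55·55 + 21·12·12 = 6049; y_2 = 55·12 + 12·55 = 1320.
  From (x_2, y_2) = (6049, 1320): x_3 = 55·6049 + 21·12·1320 = 665335; y_3 = 55·1320 + 12·6049 = 145188.
  From (x_3, y_3) = (665335, 145188): x_4 = 55·665335 + 21·12·145188 = 73180801; y_4 = 55·145188 + 12·665335 = 15969360.
  From (x_4, y_4) = (73180801, 15969360): x_5 = 55·73180801 + 21·12·15969360 = 8049222775; y_5 = 55·15969360 + 12·73180801 = 1756484412.
  From (x_5, y_5) = (8049222775, 1756484412): x_6 = 55·8049222775 + 21·12·1756484412 = 885341324449; y_6 = 55·1756484412 + 12·8049222775 = 193197315960.
Step 3: Verify x_6² - 21·y_6² = 783829260777109485153601 - 783829260777109485153600 = 1 (should be 1). ✓

(x_1, y_1) = (55, 12); (x_6, y_6) = (885341324449, 193197315960).


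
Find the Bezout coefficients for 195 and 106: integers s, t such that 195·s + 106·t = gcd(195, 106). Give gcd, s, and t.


Euclidean algorithm on (195, 106) — divide until remainder is 0:
  195 = 1 · 106 + 89
  106 = 1 · 89 + 17
  89 = 5 · 17 + 4
  17 = 4 · 4 + 1
  4 = 4 · 1 + 0
gcd(195, 106) = 1.
Track Bezout coefficients alongside the remainders: start with r₀ = 195 = a·1 + b·0 (s = 1, t = 0) and r₁ = 106 = a·0 + b·1 (s = 0, t = 1); each new remainder r_{k+1} = r_{k-1} − q_k·r_k inherits s_{k+1} = s_{k-1} − q_k·s_k, t_{k+1} = t_{k-1} − q_k·t_k, so r_k = a·s_k + b·t_k at every step:
  q = 1: r = 89, s = 1 − 1·0 = 1, t = 0 − 1·1 = -1  (check: 195·1 + 106·(-1) = 89)
  q = 1: r = 17, s = 0 − 1·1 = -1, t = 1 − 1·(-1) = 2  (check: 195·(-1) + 106·2 = 17)
  q = 5: r = 4, s = 1 − 5·(-1) = 6, t = -1 − 5·2 = -11  (check: 195·6 + 106·(-11) = 4)
  q = 4: r = 1, s = -1 − 4·6 = -25, t = 2 − 4·(-11) = 46  (check: 195·(-25) + 106·46 = 1)
The row with r = 1 (the gcd) gives the Bezout coefficients s = -25, t = 46.
Result: 195 · (-25) + 106 · (46) = 1.

gcd(195, 106) = 1; s = -25, t = 46 (check: 195·(-25) + 106·46 = 1).


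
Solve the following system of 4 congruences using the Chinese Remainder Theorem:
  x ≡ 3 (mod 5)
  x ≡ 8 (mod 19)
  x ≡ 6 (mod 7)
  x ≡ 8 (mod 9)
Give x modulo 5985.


Product of moduli M = 5 · 19 · 7 · 9 = 5985.
Merge one congruence at a time:
  Start: x ≡ 3 (mod 5).
  Combine with x ≡ 8 (mod 19); new modulus lcm = 95.
    Write x = 3 + 5·t and substitute into x ≡ 8 (mod 19): 5·t ≡ 8 − 3 = 5 (mod 19).
    The inverse of 5 mod 19 is 4 (since 5·4 = 20 = 1·19 + 1), so t ≡ 4·5 = 20 ≡ 1 (mod 19).
    Then x = 3 + 5·1 = 8, valid modulo lcm(5, 19) = 95: x ≡ 8 (mod 95).
  Combine with x ≡ 6 (mod 7); new modulus lcm = 665.
    Write x = 8 + 95·t and substitute into x ≡ 6 (mod 7): 95·t ≡ 6 − 8 = -2 (mod 7).
    Reduce coefficients mod 7: 4·t ≡ 5 (mod 7).
    The inverse of 4 mod 7 is 2 (since 4·2 = 8 = 1·7 + 1), so t ≡ 2·5 = 10 ≡ 3 (mod 7).
    Then x = 8 + 95·3 = 293, valid modulo lcm(95, 7) = 665: x ≡ 293 (mod 665).
  Combine with x ≡ 8 (mod 9); new modulus lcm = 5985.
    Write x = 293 + 665·t and substitute into x ≡ 8 (mod 9): 665·t ≡ 8 − 293 = -285 (mod 9).
    Reduce coefficients mod 9: 8·t ≡ 3 (mod 9).
    The inverse of 8 mod 9 is 8 (since 8·8 = 64 = 7·9 + 1), so t ≡ 8·3 = 24 ≡ 6 (mod 9).
    Then x = 293 + 665·6 = 4283, valid modulo lcm(665, 9) = 5985: x ≡ 4283 (mod 5985).
Verify against each original: 4283 mod 5 = 3, 4283 mod 19 = 8, 4283 mod 7 = 6, 4283 mod 9 = 8.

x ≡ 4283 (mod 5985).


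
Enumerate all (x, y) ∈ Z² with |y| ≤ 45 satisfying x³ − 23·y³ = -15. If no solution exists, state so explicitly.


The equation is x³ - 23y³ = -15. For fixed y, x³ = 23·y³ − 15, so a solution requires the RHS to be a perfect cube.
Strategy: iterate y from -45 to 45, compute RHS = 23·y³ − 15, and check whether it is a (positive or negative) perfect cube.
Check small values of y:
  y = 0: RHS = -15 is not a perfect cube.
  y = 1: RHS = 8 = (2)³ ⇒ x = 2 works.
  y = -1: RHS = -38 is not a perfect cube.
  y = 2: RHS = 169 is not a perfect cube.
  y = -2: RHS = -199 is not a perfect cube.
  y = 3: RHS = 606 is not a perfect cube.
  y = -3: RHS = -636 is not a perfect cube.
Continuing the search up to |y| = 45 finds no further solutions beyond those listed.
Collected solutions: (2, 1).

Solutions (with |y| ≤ 45): (2, 1).


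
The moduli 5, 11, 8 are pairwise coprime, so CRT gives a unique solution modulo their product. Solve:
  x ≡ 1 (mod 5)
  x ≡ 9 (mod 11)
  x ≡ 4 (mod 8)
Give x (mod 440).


Moduli 5, 11, 8 are pairwise coprime; by CRT there is a unique solution modulo M = 5 · 11 · 8 = 440.
Solve pairwise, accumulating the modulus:
  Start with x ≡ 1 (mod 5).
  Combine with x ≡ 9 (mod 11): since gcd(5, 11) = 1, we get a unique residue mod 55.
    Write x = 1 + 5·t and substitute into x ≡ 9 (mod 11): 5·t ≡ 9 − 1 = 8 (mod 11).
    The inverse of 5 mod 11 is 9 (since 5·9 = 45 = 4·11 + 1), so t ≡ 9·8 = 72 ≡ 6 (mod 11).
    Then x = 1 + 5·6 = 31, valid modulo lcm(5, 11) = 55: x ≡ 31 (mod 55).
  Combine with x ≡ 4 (mod 8): since gcd(55, 8) = 1, we get a unique residue mod 440.
    Write x = 31 + 55·t and substitute into x ≡ 4 (mod 8): 55·t ≡ 4 − 31 = -27 (mod 8).
    Reduce coefficients mod 8: 7·t ≡ 5 (mod 8).
    The inverse of 7 mod 8 is 7 (since 7·7 = 49 = 6·8 + 1), so t ≡ 7·5 = 35 ≡ 3 (mod 8).
    Then x = 31 + 55·3 = 196, valid modulo lcm(55, 8) = 440: x ≡ 196 (mod 440).
Verify: 196 mod 5 = 1 ✓, 196 mod 11 = 9 ✓, 196 mod 8 = 4 ✓.

x ≡ 196 (mod 440).


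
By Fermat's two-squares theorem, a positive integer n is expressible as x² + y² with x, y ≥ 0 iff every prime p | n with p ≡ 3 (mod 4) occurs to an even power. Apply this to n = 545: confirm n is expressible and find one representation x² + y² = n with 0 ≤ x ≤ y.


Step 1: Factor n = 545 = 5 · 109.
Step 2: Check the mod-4 condition on each prime factor: 5 ≡ 1 (mod 4), exponent 1; 109 ≡ 1 (mod 4), exponent 1.
All primes ≡ 3 (mod 4) appear to even exponent (or don't appear), so by the two-squares theorem n IS expressible as a sum of two squares.
Step 3: Build a representation. Here n = 5 · 109 is a product of primes ≡ 1 (mod 4). Each prime p ≡ 1 (mod 4) is itself a sum of two squares; find a² by testing p − a² for a perfect square:
  5: 5 − 1² = 4 = 2² ⇒ 5 = 1² + 2².
  109: 109 − 1² = 108, 109 − 2² = 105, 109 − 3² = 100 = 10² ⇒ 109 = 3² + 10².
  Combine using the Brahmagupta–Fibonacci identity (a² + b²)(c² + d²) = (ac − bd)² + (ad + bc)² = (ac + bd)² + (ad − bc)²:
  5 · 109 = 545: from (1² + 2²)(3² + 10²), take (1·3 − 2·10, 1·10 + 2·3) = (3 − 20, 10 + 6) = (-17, 16); dropping signs (only squares matter) gives (17, 16); check 17² + 16² = 289 + 256 = 545 ✓.
Step 4: Order so x ≤ y and verify: 16² + 17² = 256 + 289 = 545 = n. ✓

n = 545 = 16² + 17² (one valid representation with x ≤ y).


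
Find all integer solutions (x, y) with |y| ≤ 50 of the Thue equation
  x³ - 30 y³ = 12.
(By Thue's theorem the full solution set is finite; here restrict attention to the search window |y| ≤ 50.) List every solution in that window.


The equation is x³ - 30y³ = 12. For fixed y, x³ = 30·y³ + 12, so a solution requires the RHS to be a perfect cube.
Strategy: iterate y from -50 to 50, compute RHS = 30·y³ + 12, and check whether it is a (positive or negative) perfect cube.
Check small values of y:
  y = 0: RHS = 12 is not a perfect cube.
  y = 1: RHS = 42 is not a perfect cube.
  y = -1: RHS = -18 is not a perfect cube.
  y = 2: RHS = 252 is not a perfect cube.
  y = -2: RHS = -228 is not a perfect cube.
  y = 3: RHS = 822 is not a perfect cube.
  y = -3: RHS = -798 is not a perfect cube.
Continuing the search up to |y| = 50 finds no solutions either.
No (x, y) in the scanned range satisfies the equation.

No integer solutions with |y| ≤ 50.


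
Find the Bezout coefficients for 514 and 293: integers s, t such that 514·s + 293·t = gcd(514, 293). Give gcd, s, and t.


Euclidean algorithm on (514, 293) — divide until remainder is 0:
  514 = 1 · 293 + 221
  293 = 1 · 221 + 72
  221 = 3 · 72 + 5
  72 = 14 · 5 + 2
  5 = 2 · 2 + 1
  2 = 2 · 1 + 0
gcd(514, 293) = 1.
Track Bezout coefficients alongside the remainders: start with r₀ = 514 = a·1 + b·0 (s = 1, t = 0) and r₁ = 293 = a·0 + b·1 (s = 0, t = 1); each new remainder r_{k+1} = r_{k-1} − q_k·r_k inherits s_{k+1} = s_{k-1} − q_k·s_k, t_{k+1} = t_{k-1} − q_k·t_k, so r_k = a·s_k + b·t_k at every step:
  q = 1: r = 221, s = 1 − 1·0 = 1, t = 0 − 1·1 = -1  (check: 514·1 + 293·(-1) = 221)
  q = 1: r = 72, s = 0 − 1·1 = -1, t = 1 − 1·(-1) = 2  (check: 514·(-1) + 293·2 = 72)
  q = 3: r = 5, s = 1 − 3·(-1) = 4, t = -1 − 3·2 = -7  (check: 514·4 + 293·(-7) = 5)
  q = 14: r = 2, s = -1 − 14·4 = -57, t = 2 − 14·(-7) = 100  (check: 514·(-57) + 293·100 = 2)
  q = 2: r = 1, s = 4 − 2·(-57) = 118, t = -7 − 2·100 = -207  (check: 514·118 + 293·(-207) = 1)
The row with r = 1 (the gcd) gives the Bezout coefficients s = 118, t = -207.
Result: 514 · (118) + 293 · (-207) = 1.

gcd(514, 293) = 1; s = 118, t = -207 (check: 514·118 + 293·(-207) = 1).


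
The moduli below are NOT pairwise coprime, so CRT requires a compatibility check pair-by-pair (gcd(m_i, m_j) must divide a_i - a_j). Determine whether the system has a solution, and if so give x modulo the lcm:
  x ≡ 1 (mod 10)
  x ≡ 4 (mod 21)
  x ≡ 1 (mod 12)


Moduli 10, 21, 12 are not pairwise coprime, so CRT works modulo lcm(m_i) when all pairwise compatibility conditions hold.
Pairwise compatibility: gcd(m_i, m_j) must divide a_i - a_j for every pair.
Merge one congruence at a time:
  Start: x ≡ 1 (mod 10).
  Combine with x ≡ 4 (mod 21): gcd(10, 21) = 1; 4 - 1 = 3, which IS divisible by 1, so compatible.
    Write x = 1 + 10·t and substitute into x ≡ 4 (mod 21): 10·t ≡ 4 − 1 = 3 (mod 21).
    The inverse of 10 mod 21 is 19 (since 10·19 = 190 = 9·21 + 1), so t ≡ 19·3 = 57 ≡ 15 (mod 21).
    Then x = 1 + 10·15 = 151, valid modulo lcm(10, 21) = 210: x ≡ 151 (mod 210).
  Combine with x ≡ 1 (mod 12): gcd(210, 12) = 6; 1 - 151 = -150, which IS divisible by 6, so compatible.
    Write x = 151 + 210·t and substitute into x ≡ 1 (mod 12): 210·t ≡ 1 − 151 = -150 (mod 12).
    Divide the congruence (and modulus) by g = 6: 35·t ≡ -25 (mod 2).
    Reduce coefficients mod 2: 1·t ≡ 1 (mod 2).
    So t ≡ 1 (mod 2).
    Then x = 151 + 210·1 = 361, valid modulo lcm(210, 12) = 420: x ≡ 361 (mod 420).
Verify: 361 mod 10 = 1, 361 mod 21 = 4, 361 mod 12 = 1.

x ≡ 361 (mod 420).


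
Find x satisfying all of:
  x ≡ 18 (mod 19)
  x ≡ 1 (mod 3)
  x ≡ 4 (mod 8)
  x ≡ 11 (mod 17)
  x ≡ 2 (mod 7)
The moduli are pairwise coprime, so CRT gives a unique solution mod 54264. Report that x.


Product of moduli M = 19 · 3 · 8 · 17 · 7 = 54264.
Merge one congruence at a time:
  Start: x ≡ 18 (mod 19).
  Combine with x ≡ 1 (mod 3); new modulus lcm = 57.
    Write x = 18 + 19·t and substitute into x ≡ 1 (mod 3): 19·t ≡ 1 − 18 = -17 (mod 3).
    Reduce coefficients mod 3: 1·t ≡ 1 (mod 3).
    So t ≡ 1 (mod 3).
    Then x = 18 + 19·1 = 37, valid modulo lcm(19, 3) = 57: x ≡ 37 (mod 57).
  Combine with x ≡ 4 (mod 8); new modulus lcm = 456.
    Write x = 37 + 57·t and substitute into x ≡ 4 (mod 8): 57·t ≡ 4 − 37 = -33 (mod 8).
    Reduce coefficients mod 8: 1·t ≡ 7 (mod 8).
    So t ≡ 7 (mod 8).
    Then x = 37 + 57·7 = 436, valid modulo lcm(57, 8) = 456: x ≡ 436 (mod 456).
  Combine with x ≡ 11 (mod 17); new modulus lcm = 7752.
    Write x = 436 + 456·t and substitute into x ≡ 11 (mod 17): 456·t ≡ 11 − 436 = -425 (mod 17).
    Reduce coefficients mod 17: 14·t ≡ 0 (mod 17).
    The inverse of 14 mod 17 is 11 (since 14·11 = 154 = 9·17 + 1), so t ≡ 11·0 = 0 ≡ 0 (mod 17).
    Then x = 436 + 456·0 = 436, valid modulo lcm(456, 17) = 7752: x ≡ 436 (mod 7752).
  Combine with x ≡ 2 (mod 7); new modulus lcm = 54264.
    Write x = 436 + 7752·t and substitute into x ≡ 2 (mod 7): 7752·t ≡ 2 − 436 = -434 (mod 7).
    Reduce coefficients mod 7: 3·t ≡ 0 (mod 7).
    The inverse of 3 mod 7 is 5 (since 3·5 = 15 = 2·7 + 1), so t ≡ 5·0 = 0 ≡ 0 (mod 7).
    Then x = 436 + 7752·0 = 436, valid modulo lcm(7752, 7) = 54264: x ≡ 436 (mod 54264).
Verify against each original: 436 mod 19 = 18, 436 mod 3 = 1, 436 mod 8 = 4, 436 mod 17 = 11, 436 mod 7 = 2.

x ≡ 436 (mod 54264).


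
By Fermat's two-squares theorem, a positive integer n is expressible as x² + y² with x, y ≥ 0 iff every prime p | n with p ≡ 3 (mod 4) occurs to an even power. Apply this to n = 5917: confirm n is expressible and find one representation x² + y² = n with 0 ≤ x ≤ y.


Step 1: Factor n = 5917 = 61 · 97.
Step 2: Check the mod-4 condition on each prime factor: 61 ≡ 1 (mod 4), exponent 1; 97 ≡ 1 (mod 4), exponent 1.
All primes ≡ 3 (mod 4) appear to even exponent (or don't appear), so by the two-squares theorem n IS expressible as a sum of two squares.
Step 3: Build a representation. Here n = 61 · 97 is a product of primes ≡ 1 (mod 4). Each prime p ≡ 1 (mod 4) is itself a sum of two squares; find a² by testing p − a² for a perfect square:
  61: 61 − 1² = 60, 61 − 2² = 57, 61 − 3² = 52, 61 − 4² = 45, 61 − 5² = 36 = 6² ⇒ 61 = 5² + 6².
  97: 97 − 1² = 96, 97 − 2² = 93, 97 − 3² = 88, 97 − 4² = 81 = 9² ⇒ 97 = 4² + 9².
  Combine using the Brahmagupta–Fibonacci identity (a² + b²)(c² + d²) = (ac − bd)² + (ad + bc)² = (ac + bd)² + (ad − bc)²:
  61 · 97 = 5917: from (5² + 6²)(4² + 9²), take (5·4 − 6·9, 5·9 + 6·4) = (20 − 54, 45 + 24) = (-34, 69); dropping signs (only squares matter) gives (34, 69); check 34² + 69² = 1156 + 4761 = 5917 ✓.
Step 4: Order so x ≤ y and verify: 34² + 69² = 1156 + 4761 = 5917 = n. ✓

n = 5917 = 34² + 69² (one valid representation with x ≤ y).


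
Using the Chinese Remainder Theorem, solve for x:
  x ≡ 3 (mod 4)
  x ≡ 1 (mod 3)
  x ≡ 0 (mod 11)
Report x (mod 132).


Moduli 4, 3, 11 are pairwise coprime; by CRT there is a unique solution modulo M = 4 · 3 · 11 = 132.
Solve pairwise, accumulating the modulus:
  Start with x ≡ 3 (mod 4).
  Combine with x ≡ 1 (mod 3): since gcd(4, 3) = 1, we get a unique residue mod 12.
    Write x = 3 + 4·t and substitute into x ≡ 1 (mod 3): 4·t ≡ 1 − 3 = -2 (mod 3).
    Reduce coefficients mod 3: 1·t ≡ 1 (mod 3).
    So t ≡ 1 (mod 3).
    Then x = 3 + 4·1 = 7, valid modulo lcm(4, 3) = 12: x ≡ 7 (mod 12).
  Combine with x ≡ 0 (mod 11): since gcd(12, 11) = 1, we get a unique residue mod 132.
    Write x = 7 + 12·t and substitute into x ≡ 0 (mod 11): 12·t ≡ 0 − 7 = -7 (mod 11).
    Reduce coefficients mod 11: 1·t ≡ 4 (mod 11).
    So t ≡ 4 (mod 11).
    Then x = 7 + 12·4 = 55, valid modulo lcm(12, 11) = 132: x ≡ 55 (mod 132).
Verify: 55 mod 4 = 3 ✓, 55 mod 3 = 1 ✓, 55 mod 11 = 0 ✓.

x ≡ 55 (mod 132).


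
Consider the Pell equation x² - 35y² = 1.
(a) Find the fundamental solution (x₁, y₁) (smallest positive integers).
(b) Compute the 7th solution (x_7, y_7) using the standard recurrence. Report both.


Step 1: Find the fundamental solution (x₁, y₁) of x² - 35y² = 1.
  Expand √35 as a continued fraction. a₀ = ⌊√35⌋ = 5; iterate m_{k+1} = d_k·a_k − m_k, d_{k+1} = (35 − m_{k+1}²)/d_k, a_{k+1} = ⌊(a₀ + m_{k+1})/d_{k+1}⌋ (starting m₀ = 0, d₀ = 1), with convergents p_k = a_k·p_{k-1} + p_{k-2}, q_k = a_k·q_{k-1} + q_{k-2} (p₋₁ = 1, q₋₁ = 0):
  k = 0: a₀ = 5; p₀/q₀ = 5/1; p₀² − 35·q₀² = 25 − 35 = -10.
  k = 1: m = 5, d = 10, a = ⌊(5 + 5)/10⌋ = 1; p/q = (1·5 + 1)/(1·1 + 0) = 6/1; p² − 35·q² = 36 − 35 = 1.
  The first convergent with p² − 35·q² = 1 gives the fundamental solution (x₁, y₁) = (6, 1).
Step 2: Apply the recurrence (x_{n+1}, y_{n+1}) = (x₁x_n + 35y₁y_n, x₁y_n + y₁x_n) repeatedly.
  From (x_1, y_1) = (6, 1): x_2 = 6·6 + 35·1·1 = 71; y_2 = 6·1 + 1·6 = 12.
  From (x_2, y_2) = (71, 12): x_3 = 6·71 + 35·1·12 = 846; y_3 = 6·12 + 1·71 = 143.
  From (x_3, y_3) = (846, 143): x_4 = 6·846 + 35·1·143 = 10081; y_4 = 6·143 + 1·846 = 1704.
  From (x_4, y_4) = (10081, 1704): x_5 = 6·10081 + 35·1·1704 = 120126; y_5 = 6·1704 + 1·10081 = 20305.
  From (x_5, y_5) = (120126, 20305): x_6 = 6·120126 + 35·1·20305 = 1431431; y_6 = 6·20305 + 1·120126 = 241956.
  From (x_6, y_6) = (1431431, 241956): x_7 = 6·1431431 + 35·1·241956 = 17057046; y_7 = 6·241956 + 1·1431431 = 2883167.
Step 3: Verify x_7² - 35·y_7² = 290942818246116 - 290942818246115 = 1 (should be 1). ✓

(x_1, y_1) = (6, 1); (x_7, y_7) = (17057046, 2883167).


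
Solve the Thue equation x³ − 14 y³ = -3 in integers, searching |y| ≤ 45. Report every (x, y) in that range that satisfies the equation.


The equation is x³ - 14y³ = -3. For fixed y, x³ = 14·y³ − 3, so a solution requires the RHS to be a perfect cube.
Strategy: iterate y from -45 to 45, compute RHS = 14·y³ − 3, and check whether it is a (positive or negative) perfect cube.
Check small values of y:
  y = 0: RHS = -3 is not a perfect cube.
  y = 1: RHS = 11 is not a perfect cube.
  y = -1: RHS = -17 is not a perfect cube.
  y = 2: RHS = 109 is not a perfect cube.
  y = -2: RHS = -115 is not a perfect cube.
  y = 3: RHS = 375 is not a perfect cube.
  y = -3: RHS = -381 is not a perfect cube.
Continuing the search up to |y| = 45 finds no solutions either.
No (x, y) in the scanned range satisfies the equation.

No integer solutions with |y| ≤ 45.


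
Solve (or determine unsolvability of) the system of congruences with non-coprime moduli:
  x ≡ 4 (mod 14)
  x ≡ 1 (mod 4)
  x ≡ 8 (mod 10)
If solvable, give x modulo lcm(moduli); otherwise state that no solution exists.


Moduli 14, 4, 10 are not pairwise coprime, so CRT works modulo lcm(m_i) when all pairwise compatibility conditions hold.
Pairwise compatibility: gcd(m_i, m_j) must divide a_i - a_j for every pair.
Merge one congruence at a time:
  Start: x ≡ 4 (mod 14).
  Combine with x ≡ 1 (mod 4): gcd(14, 4) = 2, and 1 - 4 = -3 is NOT divisible by 2.
    ⇒ system is inconsistent (no integer solution).

No solution (the system is inconsistent).


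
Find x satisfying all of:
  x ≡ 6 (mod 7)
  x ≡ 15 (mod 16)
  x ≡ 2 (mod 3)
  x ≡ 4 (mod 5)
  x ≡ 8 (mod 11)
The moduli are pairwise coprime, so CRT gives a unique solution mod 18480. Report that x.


Product of moduli M = 7 · 16 · 3 · 5 · 11 = 18480.
Merge one congruence at a time:
  Start: x ≡ 6 (mod 7).
  Combine with x ≡ 15 (mod 16); new modulus lcm = 112.
    Write x = 6 + 7·t and substitute into x ≡ 15 (mod 16): 7·t ≡ 15 − 6 = 9 (mod 16).
    The inverse of 7 mod 16 is 7 (since 7·7 = 49 = 3·16 + 1), so t ≡ 7·9 = 63 ≡ 15 (mod 16).
    Then x = 6 + 7·15 = 111, valid modulo lcm(7, 16) = 112: x ≡ 111 (mod 112).
  Combine with x ≡ 2 (mod 3); new modulus lcm = 336.
    Write x = 111 + 112·t and substitute into x ≡ 2 (mod 3): 112·t ≡ 2 − 111 = -109 (mod 3).
    Reduce coefficients mod 3: 1·t ≡ 2 (mod 3).
    So t ≡ 2 (mod 3).
    Then x = 111 + 112·2 = 335, valid modulo lcm(112, 3) = 336: x ≡ 335 (mod 336).
  Combine with x ≡ 4 (mod 5); new modulus lcm = 1680.
    Write x = 335 + 336·t and substitute into x ≡ 4 (mod 5): 336·t ≡ 4 − 335 = -331 (mod 5).
    Reduce coefficients mod 5: 1·t ≡ 4 (mod 5).
    So t ≡ 4 (mod 5).
    Then x = 335 + 336·4 = 1679, valid modulo lcm(336, 5) = 1680: x ≡ 1679 (mod 1680).
  Combine with x ≡ 8 (mod 11); new modulus lcm = 18480.
    Write x = 1679 + 1680·t and substitute into x ≡ 8 (mod 11): 1680·t ≡ 8 − 1679 = -1671 (mod 11).
    Reduce coefficients mod 11: 8·t ≡ 1 (mod 11).
    The inverse of 8 mod 11 is 7 (since 8·7 = 56 = 5·11 + 1), so t ≡ 7·1 = 7 ≡ 7 (mod 11).
    Then x = 1679 + 1680·7 = 13439, valid modulo lcm(1680, 11) = 18480: x ≡ 13439 (mod 18480).
Verify against each original: 13439 mod 7 = 6, 13439 mod 16 = 15, 13439 mod 3 = 2, 13439 mod 5 = 4, 13439 mod 11 = 8.

x ≡ 13439 (mod 18480).


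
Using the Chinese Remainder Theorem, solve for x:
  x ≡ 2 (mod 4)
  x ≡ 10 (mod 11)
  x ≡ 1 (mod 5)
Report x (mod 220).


Moduli 4, 11, 5 are pairwise coprime; by CRT there is a unique solution modulo M = 4 · 11 · 5 = 220.
Solve pairwise, accumulating the modulus:
  Start with x ≡ 2 (mod 4).
  Combine with x ≡ 10 (mod 11): since gcd(4, 11) = 1, we get a unique residue mod 44.
    Write x = 2 + 4·t and substitute into x ≡ 10 (mod 11): 4·t ≡ 10 − 2 = 8 (mod 11).
    The inverse of 4 mod 11 is 3 (since 4·3 = 12 = 1·11 + 1), so t ≡ 3·8 = 24 ≡ 2 (mod 11).
    Then x = 2 + 4·2 = 10, valid modulo lcm(4, 11) = 44: x ≡ 10 (mod 44).
  Combine with x ≡ 1 (mod 5): since gcd(44, 5) = 1, we get a unique residue mod 220.
    Write x = 10 + 44·t and substitute into x ≡ 1 (mod 5): 44·t ≡ 1 − 10 = -9 (mod 5).
    Reduce coefficients mod 5: 4·t ≡ 1 (mod 5).
    The inverse of 4 mod 5 is 4 (since 4·4 = 16 = 3·5 + 1), so t ≡ 4·1 = 4 ≡ 4 (mod 5).
    Then x = 10 + 44·4 = 186, valid modulo lcm(44, 5) = 220: x ≡ 186 (mod 220).
Verify: 186 mod 4 = 2 ✓, 186 mod 11 = 10 ✓, 186 mod 5 = 1 ✓.

x ≡ 186 (mod 220).


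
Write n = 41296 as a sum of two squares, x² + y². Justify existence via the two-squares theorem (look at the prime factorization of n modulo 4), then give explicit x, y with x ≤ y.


Step 1: Factor n = 41296 = 2^4 · 29 · 89.
Step 2: Check the mod-4 condition on each prime factor: 2 = 2 (special); 29 ≡ 1 (mod 4), exponent 1; 89 ≡ 1 (mod 4), exponent 1.
All primes ≡ 3 (mod 4) appear to even exponent (or don't appear), so by the two-squares theorem n IS expressible as a sum of two squares.
Step 3: Build a representation. Group n = k² · m with k = 4 and m = 29 · 89 = 2581 (a product of primes ≡ 1 (mod 4)); a representation of m scales to one of n via (k·x)² + (k·y)² = k²(x² + y²). Each prime p ≡ 1 (mod 4) is itself a sum of two squares; find a² by testing p − a² for a perfect square:
  29: 29 − 1² = 28, 29 − 2² = 25 = 5² ⇒ 29 = 2² + 5².
  89: 89 − 1² = 88, 89 − 2² = 85, 89 − 3² = 80, 89 − 4² = 73, 89 − 5² = 64 = 8² ⇒ 89 = 5² + 8².
  Combine using the Brahmagupta–Fibonacci identity (a² + b²)(c² + d²) = (ac − bd)² + (ad + bc)² = (ac + bd)² + (ad − bc)²:
  29 · 89 = 2581: from (2² + 5²)(5² + 8²), take (2·5 − 5·8, 2·8 + 5·5) = (10 − 40, 16 + 25) = (-30, 41); dropping signs (only squares matter) gives (30, 41); check 30² + 41² = 900 + 1681 = 2581 ✓.
  Scale by k = 4: (4·30, 4·41) = (120, 164).
Step 4: Order so x ≤ y and verify: 120² + 164² = 14400 + 26896 = 41296 = n. ✓

n = 41296 = 120² + 164² (one valid representation with x ≤ y).


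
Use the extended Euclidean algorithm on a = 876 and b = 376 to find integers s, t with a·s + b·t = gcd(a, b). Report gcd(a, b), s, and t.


Euclidean algorithm on (876, 376) — divide until remainder is 0:
  876 = 2 · 376 + 124
  376 = 3 · 124 + 4
  124 = 31 · 4 + 0
gcd(876, 376) = 4.
Track Bezout coefficients alongside the remainders: start with r₀ = 876 = a·1 + b·0 (s = 1, t = 0) and r₁ = 376 = a·0 + b·1 (s = 0, t = 1); each new remainder r_{k+1} = r_{k-1} − q_k·r_k inherits s_{k+1} = s_{k-1} − q_k·s_k, t_{k+1} = t_{k-1} − q_k·t_k, so r_k = a·s_k + b·t_k at every step:
  q = 2: r = 124, s = 1 − 2·0 = 1, t = 0 − 2·1 = -2  (check: 876·1 + 376·(-2) = 124)
  q = 3: r = 4, s = 0 − 3·1 = -3, t = 1 − 3·(-2) = 7  (check: 876·(-3) + 376·7 = 4)
The row with r = 4 (the gcd) gives the Bezout coefficients s = -3, t = 7.
Result: 876 · (-3) + 376 · (7) = 4.

gcd(876, 376) = 4; s = -3, t = 7 (check: 876·(-3) + 376·7 = 4).


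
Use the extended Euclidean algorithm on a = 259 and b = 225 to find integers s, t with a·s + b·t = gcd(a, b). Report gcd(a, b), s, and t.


Euclidean algorithm on (259, 225) — divide until remainder is 0:
  259 = 1 · 225 + 34
  225 = 6 · 34 + 21
  34 = 1 · 21 + 13
  21 = 1 · 13 + 8
  13 = 1 · 8 + 5
  8 = 1 · 5 + 3
  5 = 1 · 3 + 2
  3 = 1 · 2 + 1
  2 = 2 · 1 + 0
gcd(259, 225) = 1.
Track Bezout coefficients alongside the remainders: start with r₀ = 259 = a·1 + b·0 (s = 1, t = 0) and r₁ = 225 = a·0 + b·1 (s = 0, t = 1); each new remainder r_{k+1} = r_{k-1} − q_k·r_k inherits s_{k+1} = s_{k-1} − q_k·s_k, t_{k+1} = t_{k-1} − q_k·t_k, so r_k = a·s_k + b·t_k at every step:
  q = 1: r = 34, s = 1 − 1·0 = 1, t = 0 − 1·1 = -1  (check: 259·1 + 225·(-1) = 34)
  q = 6: r = 21, s = 0 − 6·1 = -6, t = 1 − 6·(-1) = 7  (check: 259·(-6) + 225·7 = 21)
  q = 1: r = 13, s = 1 − 1·(-6) = 7, t = -1 − 1·7 = -8  (check: 259·7 + 225·(-8) = 13)
  q = 1: r = 8, s = -6 − 1·7 = -13, t = 7 − 1·(-8) = 15  (check: 259·(-13) + 225·15 = 8)
  q = 1: r = 5, s = 7 − 1·(-13) = 20, t = -8 − 1·15 = -23  (check: 259·20 + 225·(-23) = 5)
  q = 1: r = 3, s = -13 − 1·20 = -33, t = 15 − 1·(-23) = 38  (check: 259·(-33) + 225·38 = 3)
  q = 1: r = 2, s = 20 − 1·(-33) = 53, t = -23 − 1·38 = -61  (check: 259·53 + 225·(-61) = 2)
  q = 1: r = 1, s = -33 − 1·53 = -86, t = 38 − 1·(-61) = 99  (check: 259·(-86) + 225·99 = 1)
The row with r = 1 (the gcd) gives the Bezout coefficients s = -86, t = 99.
Result: 259 · (-86) + 225 · (99) = 1.

gcd(259, 225) = 1; s = -86, t = 99 (check: 259·(-86) + 225·99 = 1).


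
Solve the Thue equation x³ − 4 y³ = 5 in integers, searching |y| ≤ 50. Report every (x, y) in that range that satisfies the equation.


The equation is x³ - 4y³ = 5. For fixed y, x³ = 4·y³ + 5, so a solution requires the RHS to be a perfect cube.
Strategy: iterate y from -50 to 50, compute RHS = 4·y³ + 5, and check whether it is a (positive or negative) perfect cube.
Check small values of y:
  y = 0: RHS = 5 is not a perfect cube.
  y = 1: RHS = 9 is not a perfect cube.
  y = -1: RHS = 1 = (1)³ ⇒ x = 1 works.
  y = 2: RHS = 37 is not a perfect cube.
  y = -2: RHS = -27 = (-3)³ ⇒ x = -3 works.
  y = 3: RHS = 113 is not a perfect cube.
  y = -3: RHS = -103 is not a perfect cube.
Continuing the search up to |y| = 50 finds no further solutions beyond those listed.
Collected solutions: (1, -1), (-3, -2).

Solutions (with |y| ≤ 50): (1, -1), (-3, -2).


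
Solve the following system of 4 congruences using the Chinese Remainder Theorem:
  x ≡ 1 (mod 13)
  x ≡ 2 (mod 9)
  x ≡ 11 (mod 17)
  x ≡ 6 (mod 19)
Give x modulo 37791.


Product of moduli M = 13 · 9 · 17 · 19 = 37791.
Merge one congruence at a time:
  Start: x ≡ 1 (mod 13).
  Combine with x ≡ 2 (mod 9); new modulus lcm = 117.
    Write x = 1 + 13·t and substitute into x ≡ 2 (mod 9): 13·t ≡ 2 − 1 = 1 (mod 9).
    Reduce coefficients mod 9: 4·t ≡ 1 (mod 9).
    The inverse of 4 mod 9 is 7 (since 4·7 = 28 = 3·9 + 1), so t ≡ 7·1 = 7 ≡ 7 (mod 9).
    Then x = 1 + 13·7 = 92, valid modulo lcm(13, 9) = 117: x ≡ 92 (mod 117).
  Combine with x ≡ 11 (mod 17); new modulus lcm = 1989.
    Write x = 92 + 117·t and substitute into x ≡ 11 (mod 17): 117·t ≡ 11 − 92 = -81 (mod 17).
    Reduce coefficients mod 17: 15·t ≡ 4 (mod 17).
    The inverse of 15 mod 17 is 8 (since 15·8 = 120 = 7·17 + 1), so t ≡ 8·4 = 32 ≡ 15 (mod 17).
    Then x = 92 + 117·15 = 1847, valid modulo lcm(117, 17) = 1989: x ≡ 1847 (mod 1989).
  Combine with x ≡ 6 (mod 19); new modulus lcm = 37791.
    Write x = 1847 + 1989·t and substitute into x ≡ 6 (mod 19): 1989·t ≡ 6 − 1847 = -1841 (mod 19).
    Reduce coefficients mod 19: 13·t ≡ 2 (mod 19).
    The inverse of 13 mod 19 is 3 (since 13·3 = 39 = 2·19 + 1), so t ≡ 3·2 = 6 ≡ 6 (mod 19).
    Then x = 1847 + 1989·6 = 13781, valid modulo lcm(1989, 19) = 37791: x ≡ 13781 (mod 37791).
Verify against each original: 13781 mod 13 = 1, 13781 mod 9 = 2, 13781 mod 17 = 11, 13781 mod 19 = 6.

x ≡ 13781 (mod 37791).
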